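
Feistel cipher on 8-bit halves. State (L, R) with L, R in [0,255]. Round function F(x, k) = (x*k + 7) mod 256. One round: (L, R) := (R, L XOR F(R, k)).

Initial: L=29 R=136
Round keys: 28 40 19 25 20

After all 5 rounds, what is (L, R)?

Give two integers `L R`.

Round 1 (k=28): L=136 R=250
Round 2 (k=40): L=250 R=159
Round 3 (k=19): L=159 R=46
Round 4 (k=25): L=46 R=26
Round 5 (k=20): L=26 R=33

Answer: 26 33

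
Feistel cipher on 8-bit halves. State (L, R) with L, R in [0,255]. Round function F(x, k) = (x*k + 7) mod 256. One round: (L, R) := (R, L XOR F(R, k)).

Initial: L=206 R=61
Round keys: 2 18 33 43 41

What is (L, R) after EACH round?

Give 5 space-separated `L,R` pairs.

Answer: 61,79 79,168 168,224 224,15 15,142

Derivation:
Round 1 (k=2): L=61 R=79
Round 2 (k=18): L=79 R=168
Round 3 (k=33): L=168 R=224
Round 4 (k=43): L=224 R=15
Round 5 (k=41): L=15 R=142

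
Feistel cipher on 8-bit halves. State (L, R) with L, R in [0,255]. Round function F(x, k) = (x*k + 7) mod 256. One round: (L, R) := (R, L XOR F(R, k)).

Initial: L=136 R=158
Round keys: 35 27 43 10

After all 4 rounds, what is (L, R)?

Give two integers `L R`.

Answer: 218 79

Derivation:
Round 1 (k=35): L=158 R=41
Round 2 (k=27): L=41 R=196
Round 3 (k=43): L=196 R=218
Round 4 (k=10): L=218 R=79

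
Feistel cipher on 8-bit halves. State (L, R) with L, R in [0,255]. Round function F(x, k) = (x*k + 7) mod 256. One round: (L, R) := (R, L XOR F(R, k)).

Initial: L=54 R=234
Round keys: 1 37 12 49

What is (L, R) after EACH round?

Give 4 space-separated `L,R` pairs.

Answer: 234,199 199,32 32,64 64,103

Derivation:
Round 1 (k=1): L=234 R=199
Round 2 (k=37): L=199 R=32
Round 3 (k=12): L=32 R=64
Round 4 (k=49): L=64 R=103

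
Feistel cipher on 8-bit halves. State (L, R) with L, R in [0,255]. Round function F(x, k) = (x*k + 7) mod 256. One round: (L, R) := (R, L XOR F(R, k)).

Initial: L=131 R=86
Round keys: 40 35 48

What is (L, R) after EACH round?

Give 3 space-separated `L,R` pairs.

Round 1 (k=40): L=86 R=244
Round 2 (k=35): L=244 R=53
Round 3 (k=48): L=53 R=3

Answer: 86,244 244,53 53,3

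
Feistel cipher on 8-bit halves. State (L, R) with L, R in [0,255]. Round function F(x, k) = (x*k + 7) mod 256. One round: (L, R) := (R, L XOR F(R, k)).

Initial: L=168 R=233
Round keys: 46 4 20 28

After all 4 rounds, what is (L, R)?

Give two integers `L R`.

Answer: 34 109

Derivation:
Round 1 (k=46): L=233 R=77
Round 2 (k=4): L=77 R=210
Round 3 (k=20): L=210 R=34
Round 4 (k=28): L=34 R=109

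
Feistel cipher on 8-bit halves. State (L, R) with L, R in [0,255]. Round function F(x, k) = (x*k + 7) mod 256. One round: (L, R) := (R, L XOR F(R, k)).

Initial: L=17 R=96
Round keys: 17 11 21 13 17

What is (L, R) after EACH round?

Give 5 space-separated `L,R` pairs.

Round 1 (k=17): L=96 R=118
Round 2 (k=11): L=118 R=121
Round 3 (k=21): L=121 R=130
Round 4 (k=13): L=130 R=216
Round 5 (k=17): L=216 R=221

Answer: 96,118 118,121 121,130 130,216 216,221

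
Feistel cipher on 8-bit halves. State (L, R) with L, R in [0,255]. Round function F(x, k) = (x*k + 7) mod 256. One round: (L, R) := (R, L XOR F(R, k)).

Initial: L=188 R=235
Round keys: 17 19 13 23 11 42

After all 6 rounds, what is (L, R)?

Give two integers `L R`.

Round 1 (k=17): L=235 R=30
Round 2 (k=19): L=30 R=170
Round 3 (k=13): L=170 R=183
Round 4 (k=23): L=183 R=210
Round 5 (k=11): L=210 R=186
Round 6 (k=42): L=186 R=89

Answer: 186 89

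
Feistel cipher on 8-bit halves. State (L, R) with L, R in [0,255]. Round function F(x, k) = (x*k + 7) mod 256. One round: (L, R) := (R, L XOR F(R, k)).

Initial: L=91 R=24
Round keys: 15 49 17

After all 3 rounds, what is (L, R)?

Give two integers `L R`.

Answer: 227 46

Derivation:
Round 1 (k=15): L=24 R=52
Round 2 (k=49): L=52 R=227
Round 3 (k=17): L=227 R=46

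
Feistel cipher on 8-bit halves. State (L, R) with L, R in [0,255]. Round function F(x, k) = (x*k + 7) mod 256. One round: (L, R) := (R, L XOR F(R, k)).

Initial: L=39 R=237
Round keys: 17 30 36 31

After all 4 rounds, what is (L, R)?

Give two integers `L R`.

Round 1 (k=17): L=237 R=227
Round 2 (k=30): L=227 R=76
Round 3 (k=36): L=76 R=84
Round 4 (k=31): L=84 R=127

Answer: 84 127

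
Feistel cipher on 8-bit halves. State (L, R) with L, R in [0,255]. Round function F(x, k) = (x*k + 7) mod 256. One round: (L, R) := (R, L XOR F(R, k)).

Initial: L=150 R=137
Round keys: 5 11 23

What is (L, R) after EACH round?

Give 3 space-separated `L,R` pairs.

Round 1 (k=5): L=137 R=34
Round 2 (k=11): L=34 R=244
Round 3 (k=23): L=244 R=209

Answer: 137,34 34,244 244,209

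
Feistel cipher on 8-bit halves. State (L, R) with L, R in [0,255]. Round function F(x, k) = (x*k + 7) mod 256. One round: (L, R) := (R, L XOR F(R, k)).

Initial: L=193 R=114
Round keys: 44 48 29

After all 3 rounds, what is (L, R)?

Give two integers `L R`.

Round 1 (k=44): L=114 R=94
Round 2 (k=48): L=94 R=213
Round 3 (k=29): L=213 R=118

Answer: 213 118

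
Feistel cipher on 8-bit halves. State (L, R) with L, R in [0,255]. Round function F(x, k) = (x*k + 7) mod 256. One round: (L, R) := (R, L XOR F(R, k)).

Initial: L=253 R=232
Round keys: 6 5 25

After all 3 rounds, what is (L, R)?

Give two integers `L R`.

Round 1 (k=6): L=232 R=138
Round 2 (k=5): L=138 R=81
Round 3 (k=25): L=81 R=122

Answer: 81 122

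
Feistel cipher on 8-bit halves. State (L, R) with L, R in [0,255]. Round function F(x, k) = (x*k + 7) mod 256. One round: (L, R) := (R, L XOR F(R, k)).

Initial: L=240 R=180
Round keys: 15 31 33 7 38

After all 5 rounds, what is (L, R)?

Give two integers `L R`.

Round 1 (k=15): L=180 R=99
Round 2 (k=31): L=99 R=176
Round 3 (k=33): L=176 R=212
Round 4 (k=7): L=212 R=99
Round 5 (k=38): L=99 R=109

Answer: 99 109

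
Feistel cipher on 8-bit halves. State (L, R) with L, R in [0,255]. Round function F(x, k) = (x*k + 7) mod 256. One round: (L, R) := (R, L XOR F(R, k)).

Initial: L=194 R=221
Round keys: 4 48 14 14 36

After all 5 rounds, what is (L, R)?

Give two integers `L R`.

Round 1 (k=4): L=221 R=185
Round 2 (k=48): L=185 R=106
Round 3 (k=14): L=106 R=106
Round 4 (k=14): L=106 R=185
Round 5 (k=36): L=185 R=97

Answer: 185 97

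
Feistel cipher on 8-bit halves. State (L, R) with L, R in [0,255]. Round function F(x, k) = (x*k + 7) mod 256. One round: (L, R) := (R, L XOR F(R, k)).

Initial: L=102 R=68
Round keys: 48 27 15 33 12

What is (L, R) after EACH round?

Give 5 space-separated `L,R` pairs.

Answer: 68,161 161,70 70,128 128,193 193,147

Derivation:
Round 1 (k=48): L=68 R=161
Round 2 (k=27): L=161 R=70
Round 3 (k=15): L=70 R=128
Round 4 (k=33): L=128 R=193
Round 5 (k=12): L=193 R=147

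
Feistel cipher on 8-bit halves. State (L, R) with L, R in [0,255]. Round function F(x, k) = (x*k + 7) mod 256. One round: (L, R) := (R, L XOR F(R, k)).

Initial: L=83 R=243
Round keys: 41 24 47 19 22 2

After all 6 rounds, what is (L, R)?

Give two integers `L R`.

Round 1 (k=41): L=243 R=161
Round 2 (k=24): L=161 R=236
Round 3 (k=47): L=236 R=250
Round 4 (k=19): L=250 R=121
Round 5 (k=22): L=121 R=151
Round 6 (k=2): L=151 R=76

Answer: 151 76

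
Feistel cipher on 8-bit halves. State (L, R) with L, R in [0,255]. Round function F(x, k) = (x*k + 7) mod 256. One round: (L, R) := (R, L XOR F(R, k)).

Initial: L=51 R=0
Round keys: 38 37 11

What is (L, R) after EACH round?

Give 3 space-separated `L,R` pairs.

Round 1 (k=38): L=0 R=52
Round 2 (k=37): L=52 R=139
Round 3 (k=11): L=139 R=52

Answer: 0,52 52,139 139,52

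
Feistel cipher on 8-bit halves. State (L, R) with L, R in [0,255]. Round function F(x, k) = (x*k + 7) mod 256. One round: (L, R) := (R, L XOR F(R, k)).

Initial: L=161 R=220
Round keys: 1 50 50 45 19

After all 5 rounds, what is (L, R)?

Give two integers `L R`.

Round 1 (k=1): L=220 R=66
Round 2 (k=50): L=66 R=55
Round 3 (k=50): L=55 R=135
Round 4 (k=45): L=135 R=245
Round 5 (k=19): L=245 R=177

Answer: 245 177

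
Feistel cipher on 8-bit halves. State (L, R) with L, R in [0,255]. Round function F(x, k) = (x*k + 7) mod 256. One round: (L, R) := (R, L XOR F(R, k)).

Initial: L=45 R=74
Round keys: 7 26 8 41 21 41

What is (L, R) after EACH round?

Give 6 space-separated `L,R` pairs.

Answer: 74,32 32,13 13,79 79,163 163,41 41,59

Derivation:
Round 1 (k=7): L=74 R=32
Round 2 (k=26): L=32 R=13
Round 3 (k=8): L=13 R=79
Round 4 (k=41): L=79 R=163
Round 5 (k=21): L=163 R=41
Round 6 (k=41): L=41 R=59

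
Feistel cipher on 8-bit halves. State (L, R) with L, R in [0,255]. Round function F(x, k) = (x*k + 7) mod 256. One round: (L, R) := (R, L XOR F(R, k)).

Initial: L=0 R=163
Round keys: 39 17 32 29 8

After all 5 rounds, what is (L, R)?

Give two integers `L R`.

Round 1 (k=39): L=163 R=220
Round 2 (k=17): L=220 R=0
Round 3 (k=32): L=0 R=219
Round 4 (k=29): L=219 R=214
Round 5 (k=8): L=214 R=108

Answer: 214 108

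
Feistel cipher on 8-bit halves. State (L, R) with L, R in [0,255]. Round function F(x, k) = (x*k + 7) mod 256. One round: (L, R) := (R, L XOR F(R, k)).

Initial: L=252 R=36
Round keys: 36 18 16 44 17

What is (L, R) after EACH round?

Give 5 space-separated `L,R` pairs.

Round 1 (k=36): L=36 R=235
Round 2 (k=18): L=235 R=169
Round 3 (k=16): L=169 R=124
Round 4 (k=44): L=124 R=254
Round 5 (k=17): L=254 R=153

Answer: 36,235 235,169 169,124 124,254 254,153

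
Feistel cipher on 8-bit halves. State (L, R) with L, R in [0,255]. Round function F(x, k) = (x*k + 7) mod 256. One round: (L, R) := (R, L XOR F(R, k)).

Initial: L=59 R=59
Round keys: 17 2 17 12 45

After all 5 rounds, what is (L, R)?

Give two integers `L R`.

Answer: 165 8

Derivation:
Round 1 (k=17): L=59 R=201
Round 2 (k=2): L=201 R=162
Round 3 (k=17): L=162 R=0
Round 4 (k=12): L=0 R=165
Round 5 (k=45): L=165 R=8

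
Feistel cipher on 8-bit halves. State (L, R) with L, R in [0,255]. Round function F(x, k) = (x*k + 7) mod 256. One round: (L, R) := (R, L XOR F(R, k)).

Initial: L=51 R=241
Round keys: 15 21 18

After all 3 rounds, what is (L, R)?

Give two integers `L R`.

Answer: 49 108

Derivation:
Round 1 (k=15): L=241 R=21
Round 2 (k=21): L=21 R=49
Round 3 (k=18): L=49 R=108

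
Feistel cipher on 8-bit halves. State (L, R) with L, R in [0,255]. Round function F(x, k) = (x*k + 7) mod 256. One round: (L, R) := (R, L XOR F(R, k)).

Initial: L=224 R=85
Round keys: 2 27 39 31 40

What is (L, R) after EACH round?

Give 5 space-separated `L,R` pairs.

Round 1 (k=2): L=85 R=81
Round 2 (k=27): L=81 R=199
Round 3 (k=39): L=199 R=9
Round 4 (k=31): L=9 R=217
Round 5 (k=40): L=217 R=230

Answer: 85,81 81,199 199,9 9,217 217,230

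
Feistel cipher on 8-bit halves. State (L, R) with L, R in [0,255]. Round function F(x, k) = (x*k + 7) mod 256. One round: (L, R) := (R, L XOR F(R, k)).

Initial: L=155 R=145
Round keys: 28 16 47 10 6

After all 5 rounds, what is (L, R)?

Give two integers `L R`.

Round 1 (k=28): L=145 R=120
Round 2 (k=16): L=120 R=22
Round 3 (k=47): L=22 R=105
Round 4 (k=10): L=105 R=55
Round 5 (k=6): L=55 R=56

Answer: 55 56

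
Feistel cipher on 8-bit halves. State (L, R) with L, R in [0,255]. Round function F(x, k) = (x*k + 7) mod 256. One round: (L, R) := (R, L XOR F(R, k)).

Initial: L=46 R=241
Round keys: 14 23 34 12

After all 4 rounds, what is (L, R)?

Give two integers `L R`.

Answer: 170 122

Derivation:
Round 1 (k=14): L=241 R=27
Round 2 (k=23): L=27 R=133
Round 3 (k=34): L=133 R=170
Round 4 (k=12): L=170 R=122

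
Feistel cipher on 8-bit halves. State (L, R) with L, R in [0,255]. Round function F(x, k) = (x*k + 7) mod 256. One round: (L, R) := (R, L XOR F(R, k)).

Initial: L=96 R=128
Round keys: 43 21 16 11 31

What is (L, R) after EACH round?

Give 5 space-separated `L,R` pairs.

Answer: 128,231 231,122 122,64 64,189 189,170

Derivation:
Round 1 (k=43): L=128 R=231
Round 2 (k=21): L=231 R=122
Round 3 (k=16): L=122 R=64
Round 4 (k=11): L=64 R=189
Round 5 (k=31): L=189 R=170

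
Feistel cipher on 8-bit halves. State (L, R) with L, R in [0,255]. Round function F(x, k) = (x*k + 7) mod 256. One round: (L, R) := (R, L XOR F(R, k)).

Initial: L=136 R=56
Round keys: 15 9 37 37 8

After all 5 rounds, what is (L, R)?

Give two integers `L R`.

Round 1 (k=15): L=56 R=199
Round 2 (k=9): L=199 R=62
Round 3 (k=37): L=62 R=58
Round 4 (k=37): L=58 R=87
Round 5 (k=8): L=87 R=133

Answer: 87 133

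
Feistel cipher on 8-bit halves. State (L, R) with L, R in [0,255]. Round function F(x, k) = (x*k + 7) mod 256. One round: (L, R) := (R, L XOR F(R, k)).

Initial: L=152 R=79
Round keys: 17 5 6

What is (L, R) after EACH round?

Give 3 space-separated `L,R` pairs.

Round 1 (k=17): L=79 R=222
Round 2 (k=5): L=222 R=18
Round 3 (k=6): L=18 R=173

Answer: 79,222 222,18 18,173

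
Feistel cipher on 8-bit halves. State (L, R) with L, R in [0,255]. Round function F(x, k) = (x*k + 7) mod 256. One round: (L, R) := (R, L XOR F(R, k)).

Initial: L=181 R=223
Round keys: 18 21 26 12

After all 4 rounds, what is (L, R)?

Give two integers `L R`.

Round 1 (k=18): L=223 R=0
Round 2 (k=21): L=0 R=216
Round 3 (k=26): L=216 R=247
Round 4 (k=12): L=247 R=67

Answer: 247 67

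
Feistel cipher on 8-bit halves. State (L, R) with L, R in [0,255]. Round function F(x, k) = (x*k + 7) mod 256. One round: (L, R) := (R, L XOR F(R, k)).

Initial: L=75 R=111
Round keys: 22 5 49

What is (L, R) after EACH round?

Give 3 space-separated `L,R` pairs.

Round 1 (k=22): L=111 R=218
Round 2 (k=5): L=218 R=38
Round 3 (k=49): L=38 R=151

Answer: 111,218 218,38 38,151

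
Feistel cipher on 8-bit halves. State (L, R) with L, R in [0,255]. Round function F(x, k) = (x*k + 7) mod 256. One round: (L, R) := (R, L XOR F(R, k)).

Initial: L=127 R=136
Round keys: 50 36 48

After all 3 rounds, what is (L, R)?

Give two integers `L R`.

Answer: 47 63

Derivation:
Round 1 (k=50): L=136 R=232
Round 2 (k=36): L=232 R=47
Round 3 (k=48): L=47 R=63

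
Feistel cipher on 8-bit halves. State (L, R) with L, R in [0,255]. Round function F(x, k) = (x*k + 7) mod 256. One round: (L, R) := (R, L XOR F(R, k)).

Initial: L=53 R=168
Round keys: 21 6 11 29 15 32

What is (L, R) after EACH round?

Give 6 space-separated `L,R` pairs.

Round 1 (k=21): L=168 R=250
Round 2 (k=6): L=250 R=75
Round 3 (k=11): L=75 R=186
Round 4 (k=29): L=186 R=82
Round 5 (k=15): L=82 R=111
Round 6 (k=32): L=111 R=181

Answer: 168,250 250,75 75,186 186,82 82,111 111,181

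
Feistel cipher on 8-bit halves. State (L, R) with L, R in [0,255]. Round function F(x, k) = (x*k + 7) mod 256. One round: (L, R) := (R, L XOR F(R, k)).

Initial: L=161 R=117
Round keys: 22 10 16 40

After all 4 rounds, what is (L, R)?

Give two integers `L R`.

Round 1 (k=22): L=117 R=180
Round 2 (k=10): L=180 R=122
Round 3 (k=16): L=122 R=19
Round 4 (k=40): L=19 R=133

Answer: 19 133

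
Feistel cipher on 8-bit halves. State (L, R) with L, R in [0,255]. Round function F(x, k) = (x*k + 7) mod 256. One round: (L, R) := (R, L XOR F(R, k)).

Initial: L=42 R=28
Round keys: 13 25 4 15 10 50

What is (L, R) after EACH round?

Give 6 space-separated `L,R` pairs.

Round 1 (k=13): L=28 R=89
Round 2 (k=25): L=89 R=164
Round 3 (k=4): L=164 R=206
Round 4 (k=15): L=206 R=189
Round 5 (k=10): L=189 R=167
Round 6 (k=50): L=167 R=24

Answer: 28,89 89,164 164,206 206,189 189,167 167,24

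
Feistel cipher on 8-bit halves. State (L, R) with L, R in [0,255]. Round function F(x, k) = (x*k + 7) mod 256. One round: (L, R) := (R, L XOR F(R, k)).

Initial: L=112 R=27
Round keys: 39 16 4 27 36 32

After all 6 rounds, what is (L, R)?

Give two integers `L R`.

Answer: 52 99

Derivation:
Round 1 (k=39): L=27 R=84
Round 2 (k=16): L=84 R=92
Round 3 (k=4): L=92 R=35
Round 4 (k=27): L=35 R=228
Round 5 (k=36): L=228 R=52
Round 6 (k=32): L=52 R=99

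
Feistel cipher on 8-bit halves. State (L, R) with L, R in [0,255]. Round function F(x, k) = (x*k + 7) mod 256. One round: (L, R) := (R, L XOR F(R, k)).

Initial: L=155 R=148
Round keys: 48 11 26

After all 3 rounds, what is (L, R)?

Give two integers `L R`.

Round 1 (k=48): L=148 R=92
Round 2 (k=11): L=92 R=111
Round 3 (k=26): L=111 R=17

Answer: 111 17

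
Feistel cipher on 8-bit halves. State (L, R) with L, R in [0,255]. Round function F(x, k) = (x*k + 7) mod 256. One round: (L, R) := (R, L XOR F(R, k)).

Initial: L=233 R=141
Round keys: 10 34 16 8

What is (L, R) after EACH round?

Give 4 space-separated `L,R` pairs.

Round 1 (k=10): L=141 R=96
Round 2 (k=34): L=96 R=74
Round 3 (k=16): L=74 R=199
Round 4 (k=8): L=199 R=117

Answer: 141,96 96,74 74,199 199,117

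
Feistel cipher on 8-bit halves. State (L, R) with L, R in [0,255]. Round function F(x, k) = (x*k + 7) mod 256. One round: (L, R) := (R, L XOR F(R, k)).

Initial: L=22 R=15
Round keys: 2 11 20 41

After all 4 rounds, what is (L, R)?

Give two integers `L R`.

Answer: 96 80

Derivation:
Round 1 (k=2): L=15 R=51
Round 2 (k=11): L=51 R=55
Round 3 (k=20): L=55 R=96
Round 4 (k=41): L=96 R=80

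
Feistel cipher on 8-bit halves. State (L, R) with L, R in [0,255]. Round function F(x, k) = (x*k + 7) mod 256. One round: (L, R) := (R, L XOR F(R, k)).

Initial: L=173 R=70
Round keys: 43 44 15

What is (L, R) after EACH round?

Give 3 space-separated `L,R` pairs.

Answer: 70,100 100,113 113,194

Derivation:
Round 1 (k=43): L=70 R=100
Round 2 (k=44): L=100 R=113
Round 3 (k=15): L=113 R=194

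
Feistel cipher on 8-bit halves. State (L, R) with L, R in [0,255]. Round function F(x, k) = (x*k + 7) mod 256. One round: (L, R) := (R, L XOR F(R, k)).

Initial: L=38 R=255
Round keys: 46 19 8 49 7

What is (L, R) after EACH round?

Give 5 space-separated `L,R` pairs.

Round 1 (k=46): L=255 R=255
Round 2 (k=19): L=255 R=11
Round 3 (k=8): L=11 R=160
Round 4 (k=49): L=160 R=172
Round 5 (k=7): L=172 R=27

Answer: 255,255 255,11 11,160 160,172 172,27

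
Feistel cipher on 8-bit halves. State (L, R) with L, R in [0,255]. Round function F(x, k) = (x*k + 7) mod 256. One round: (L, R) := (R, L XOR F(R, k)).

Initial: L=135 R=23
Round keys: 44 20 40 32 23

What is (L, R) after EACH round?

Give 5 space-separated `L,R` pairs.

Round 1 (k=44): L=23 R=124
Round 2 (k=20): L=124 R=160
Round 3 (k=40): L=160 R=123
Round 4 (k=32): L=123 R=199
Round 5 (k=23): L=199 R=147

Answer: 23,124 124,160 160,123 123,199 199,147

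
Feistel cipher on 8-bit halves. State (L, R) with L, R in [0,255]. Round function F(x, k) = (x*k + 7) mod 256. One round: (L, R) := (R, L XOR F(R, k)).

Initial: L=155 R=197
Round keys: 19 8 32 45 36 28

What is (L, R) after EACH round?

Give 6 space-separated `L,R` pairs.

Answer: 197,61 61,42 42,122 122,83 83,201 201,80

Derivation:
Round 1 (k=19): L=197 R=61
Round 2 (k=8): L=61 R=42
Round 3 (k=32): L=42 R=122
Round 4 (k=45): L=122 R=83
Round 5 (k=36): L=83 R=201
Round 6 (k=28): L=201 R=80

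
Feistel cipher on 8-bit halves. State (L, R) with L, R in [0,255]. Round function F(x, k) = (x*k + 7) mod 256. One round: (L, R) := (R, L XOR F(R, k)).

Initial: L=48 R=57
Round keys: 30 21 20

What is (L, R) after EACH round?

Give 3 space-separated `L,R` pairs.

Round 1 (k=30): L=57 R=133
Round 2 (k=21): L=133 R=201
Round 3 (k=20): L=201 R=62

Answer: 57,133 133,201 201,62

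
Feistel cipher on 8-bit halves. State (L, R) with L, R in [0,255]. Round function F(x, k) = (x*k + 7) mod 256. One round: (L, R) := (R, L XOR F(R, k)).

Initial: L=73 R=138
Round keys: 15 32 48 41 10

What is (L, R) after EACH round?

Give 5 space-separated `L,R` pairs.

Round 1 (k=15): L=138 R=84
Round 2 (k=32): L=84 R=13
Round 3 (k=48): L=13 R=35
Round 4 (k=41): L=35 R=175
Round 5 (k=10): L=175 R=254

Answer: 138,84 84,13 13,35 35,175 175,254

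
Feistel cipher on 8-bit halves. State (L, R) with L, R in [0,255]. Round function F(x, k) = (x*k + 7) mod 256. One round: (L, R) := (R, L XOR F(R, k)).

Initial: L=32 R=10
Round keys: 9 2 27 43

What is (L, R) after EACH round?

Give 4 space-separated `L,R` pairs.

Round 1 (k=9): L=10 R=65
Round 2 (k=2): L=65 R=131
Round 3 (k=27): L=131 R=153
Round 4 (k=43): L=153 R=57

Answer: 10,65 65,131 131,153 153,57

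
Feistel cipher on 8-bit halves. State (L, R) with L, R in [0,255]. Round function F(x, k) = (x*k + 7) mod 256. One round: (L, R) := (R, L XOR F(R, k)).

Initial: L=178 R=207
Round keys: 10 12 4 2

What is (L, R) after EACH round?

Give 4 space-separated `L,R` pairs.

Round 1 (k=10): L=207 R=175
Round 2 (k=12): L=175 R=244
Round 3 (k=4): L=244 R=120
Round 4 (k=2): L=120 R=3

Answer: 207,175 175,244 244,120 120,3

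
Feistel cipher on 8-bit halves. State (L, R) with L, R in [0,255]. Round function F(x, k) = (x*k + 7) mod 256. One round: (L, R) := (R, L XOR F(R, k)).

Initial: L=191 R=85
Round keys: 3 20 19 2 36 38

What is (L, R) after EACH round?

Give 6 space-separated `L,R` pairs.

Answer: 85,185 185,46 46,200 200,185 185,195 195,64

Derivation:
Round 1 (k=3): L=85 R=185
Round 2 (k=20): L=185 R=46
Round 3 (k=19): L=46 R=200
Round 4 (k=2): L=200 R=185
Round 5 (k=36): L=185 R=195
Round 6 (k=38): L=195 R=64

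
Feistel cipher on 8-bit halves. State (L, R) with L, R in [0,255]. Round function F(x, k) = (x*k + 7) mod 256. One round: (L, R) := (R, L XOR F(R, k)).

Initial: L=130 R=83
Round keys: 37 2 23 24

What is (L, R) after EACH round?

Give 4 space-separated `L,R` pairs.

Round 1 (k=37): L=83 R=132
Round 2 (k=2): L=132 R=92
Round 3 (k=23): L=92 R=207
Round 4 (k=24): L=207 R=51

Answer: 83,132 132,92 92,207 207,51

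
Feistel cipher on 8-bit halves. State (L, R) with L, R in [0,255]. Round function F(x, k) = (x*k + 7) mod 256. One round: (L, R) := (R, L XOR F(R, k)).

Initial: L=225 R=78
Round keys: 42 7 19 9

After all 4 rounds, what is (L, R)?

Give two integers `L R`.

Answer: 10 74

Derivation:
Round 1 (k=42): L=78 R=50
Round 2 (k=7): L=50 R=43
Round 3 (k=19): L=43 R=10
Round 4 (k=9): L=10 R=74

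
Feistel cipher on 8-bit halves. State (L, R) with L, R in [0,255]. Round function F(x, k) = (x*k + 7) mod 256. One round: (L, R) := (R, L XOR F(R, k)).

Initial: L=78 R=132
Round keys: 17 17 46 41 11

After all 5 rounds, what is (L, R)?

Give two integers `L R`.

Round 1 (k=17): L=132 R=133
Round 2 (k=17): L=133 R=88
Round 3 (k=46): L=88 R=82
Round 4 (k=41): L=82 R=113
Round 5 (k=11): L=113 R=176

Answer: 113 176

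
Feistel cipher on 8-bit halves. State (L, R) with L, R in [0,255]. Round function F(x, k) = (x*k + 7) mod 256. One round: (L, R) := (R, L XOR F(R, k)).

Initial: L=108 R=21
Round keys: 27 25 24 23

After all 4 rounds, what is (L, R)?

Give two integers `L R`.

Round 1 (k=27): L=21 R=82
Round 2 (k=25): L=82 R=28
Round 3 (k=24): L=28 R=245
Round 4 (k=23): L=245 R=22

Answer: 245 22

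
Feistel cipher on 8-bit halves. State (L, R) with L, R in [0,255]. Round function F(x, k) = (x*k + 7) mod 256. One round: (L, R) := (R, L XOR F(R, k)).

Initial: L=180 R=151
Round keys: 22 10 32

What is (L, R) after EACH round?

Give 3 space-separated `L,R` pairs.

Answer: 151,181 181,142 142,114

Derivation:
Round 1 (k=22): L=151 R=181
Round 2 (k=10): L=181 R=142
Round 3 (k=32): L=142 R=114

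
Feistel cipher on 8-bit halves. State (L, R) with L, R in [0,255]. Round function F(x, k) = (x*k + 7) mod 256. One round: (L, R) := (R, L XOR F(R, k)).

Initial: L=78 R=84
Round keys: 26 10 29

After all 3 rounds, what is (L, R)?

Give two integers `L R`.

Answer: 197 153

Derivation:
Round 1 (k=26): L=84 R=193
Round 2 (k=10): L=193 R=197
Round 3 (k=29): L=197 R=153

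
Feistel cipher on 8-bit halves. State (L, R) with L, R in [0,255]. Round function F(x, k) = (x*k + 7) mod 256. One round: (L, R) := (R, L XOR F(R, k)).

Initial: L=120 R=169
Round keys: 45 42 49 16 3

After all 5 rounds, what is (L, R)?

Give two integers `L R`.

Round 1 (k=45): L=169 R=196
Round 2 (k=42): L=196 R=134
Round 3 (k=49): L=134 R=105
Round 4 (k=16): L=105 R=17
Round 5 (k=3): L=17 R=83

Answer: 17 83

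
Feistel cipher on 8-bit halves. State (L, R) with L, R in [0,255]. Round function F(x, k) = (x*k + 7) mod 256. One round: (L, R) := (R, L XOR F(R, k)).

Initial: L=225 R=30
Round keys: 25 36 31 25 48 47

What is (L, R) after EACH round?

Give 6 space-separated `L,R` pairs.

Round 1 (k=25): L=30 R=20
Round 2 (k=36): L=20 R=201
Round 3 (k=31): L=201 R=74
Round 4 (k=25): L=74 R=136
Round 5 (k=48): L=136 R=205
Round 6 (k=47): L=205 R=34

Answer: 30,20 20,201 201,74 74,136 136,205 205,34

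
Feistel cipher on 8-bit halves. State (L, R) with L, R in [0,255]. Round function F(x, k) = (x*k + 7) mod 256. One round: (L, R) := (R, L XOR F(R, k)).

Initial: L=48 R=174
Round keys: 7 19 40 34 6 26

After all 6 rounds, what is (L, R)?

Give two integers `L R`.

Round 1 (k=7): L=174 R=249
Round 2 (k=19): L=249 R=44
Round 3 (k=40): L=44 R=30
Round 4 (k=34): L=30 R=47
Round 5 (k=6): L=47 R=63
Round 6 (k=26): L=63 R=66

Answer: 63 66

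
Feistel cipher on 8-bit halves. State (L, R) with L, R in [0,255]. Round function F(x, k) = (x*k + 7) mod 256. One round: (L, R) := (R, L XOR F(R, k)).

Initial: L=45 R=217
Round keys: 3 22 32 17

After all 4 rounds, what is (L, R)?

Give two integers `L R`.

Round 1 (k=3): L=217 R=191
Round 2 (k=22): L=191 R=168
Round 3 (k=32): L=168 R=184
Round 4 (k=17): L=184 R=151

Answer: 184 151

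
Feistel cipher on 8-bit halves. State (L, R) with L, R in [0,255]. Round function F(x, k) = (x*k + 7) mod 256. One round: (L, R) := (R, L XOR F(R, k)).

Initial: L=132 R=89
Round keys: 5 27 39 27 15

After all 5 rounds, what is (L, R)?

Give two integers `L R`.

Answer: 244 10

Derivation:
Round 1 (k=5): L=89 R=64
Round 2 (k=27): L=64 R=158
Round 3 (k=39): L=158 R=89
Round 4 (k=27): L=89 R=244
Round 5 (k=15): L=244 R=10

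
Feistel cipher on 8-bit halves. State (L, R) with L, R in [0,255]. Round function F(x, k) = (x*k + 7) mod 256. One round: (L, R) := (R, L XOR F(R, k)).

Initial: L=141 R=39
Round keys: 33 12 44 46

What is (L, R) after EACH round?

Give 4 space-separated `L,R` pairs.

Answer: 39,131 131,12 12,148 148,147

Derivation:
Round 1 (k=33): L=39 R=131
Round 2 (k=12): L=131 R=12
Round 3 (k=44): L=12 R=148
Round 4 (k=46): L=148 R=147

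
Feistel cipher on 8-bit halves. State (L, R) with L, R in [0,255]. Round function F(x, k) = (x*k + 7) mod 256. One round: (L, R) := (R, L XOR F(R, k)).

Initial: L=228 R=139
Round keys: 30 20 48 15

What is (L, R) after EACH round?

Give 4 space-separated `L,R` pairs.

Round 1 (k=30): L=139 R=181
Round 2 (k=20): L=181 R=160
Round 3 (k=48): L=160 R=178
Round 4 (k=15): L=178 R=213

Answer: 139,181 181,160 160,178 178,213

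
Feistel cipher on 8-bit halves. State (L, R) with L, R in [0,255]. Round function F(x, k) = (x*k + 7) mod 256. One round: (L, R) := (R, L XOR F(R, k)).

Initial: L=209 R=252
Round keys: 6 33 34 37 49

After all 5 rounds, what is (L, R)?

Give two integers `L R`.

Round 1 (k=6): L=252 R=62
Round 2 (k=33): L=62 R=249
Round 3 (k=34): L=249 R=39
Round 4 (k=37): L=39 R=83
Round 5 (k=49): L=83 R=205

Answer: 83 205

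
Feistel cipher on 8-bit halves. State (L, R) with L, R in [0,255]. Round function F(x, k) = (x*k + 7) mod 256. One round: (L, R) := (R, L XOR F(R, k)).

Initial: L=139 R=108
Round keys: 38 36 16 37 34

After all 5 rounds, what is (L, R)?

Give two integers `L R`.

Answer: 157 210

Derivation:
Round 1 (k=38): L=108 R=132
Round 2 (k=36): L=132 R=251
Round 3 (k=16): L=251 R=51
Round 4 (k=37): L=51 R=157
Round 5 (k=34): L=157 R=210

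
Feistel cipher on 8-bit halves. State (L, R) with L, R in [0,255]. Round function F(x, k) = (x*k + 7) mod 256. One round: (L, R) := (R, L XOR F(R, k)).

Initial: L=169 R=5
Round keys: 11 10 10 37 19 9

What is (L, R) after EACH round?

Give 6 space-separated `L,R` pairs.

Round 1 (k=11): L=5 R=151
Round 2 (k=10): L=151 R=232
Round 3 (k=10): L=232 R=128
Round 4 (k=37): L=128 R=111
Round 5 (k=19): L=111 R=196
Round 6 (k=9): L=196 R=132

Answer: 5,151 151,232 232,128 128,111 111,196 196,132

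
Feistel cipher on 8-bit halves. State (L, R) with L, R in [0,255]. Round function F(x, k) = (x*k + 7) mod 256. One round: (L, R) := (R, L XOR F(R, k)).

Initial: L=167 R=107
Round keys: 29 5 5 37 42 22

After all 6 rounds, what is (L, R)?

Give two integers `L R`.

Answer: 234 90

Derivation:
Round 1 (k=29): L=107 R=129
Round 2 (k=5): L=129 R=231
Round 3 (k=5): L=231 R=11
Round 4 (k=37): L=11 R=121
Round 5 (k=42): L=121 R=234
Round 6 (k=22): L=234 R=90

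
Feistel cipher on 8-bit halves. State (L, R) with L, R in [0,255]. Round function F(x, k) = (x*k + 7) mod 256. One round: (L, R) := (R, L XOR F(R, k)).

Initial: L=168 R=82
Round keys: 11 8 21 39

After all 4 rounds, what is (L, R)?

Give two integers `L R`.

Answer: 109 223

Derivation:
Round 1 (k=11): L=82 R=37
Round 2 (k=8): L=37 R=125
Round 3 (k=21): L=125 R=109
Round 4 (k=39): L=109 R=223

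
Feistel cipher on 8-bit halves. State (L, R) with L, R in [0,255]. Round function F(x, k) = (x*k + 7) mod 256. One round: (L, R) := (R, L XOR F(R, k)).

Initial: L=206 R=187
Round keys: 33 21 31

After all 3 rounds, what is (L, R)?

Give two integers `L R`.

Round 1 (k=33): L=187 R=236
Round 2 (k=21): L=236 R=216
Round 3 (k=31): L=216 R=195

Answer: 216 195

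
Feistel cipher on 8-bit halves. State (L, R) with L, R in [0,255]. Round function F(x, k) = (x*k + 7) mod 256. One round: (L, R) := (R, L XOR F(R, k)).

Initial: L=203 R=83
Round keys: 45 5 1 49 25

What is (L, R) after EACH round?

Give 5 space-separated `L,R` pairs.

Round 1 (k=45): L=83 R=85
Round 2 (k=5): L=85 R=227
Round 3 (k=1): L=227 R=191
Round 4 (k=49): L=191 R=117
Round 5 (k=25): L=117 R=203

Answer: 83,85 85,227 227,191 191,117 117,203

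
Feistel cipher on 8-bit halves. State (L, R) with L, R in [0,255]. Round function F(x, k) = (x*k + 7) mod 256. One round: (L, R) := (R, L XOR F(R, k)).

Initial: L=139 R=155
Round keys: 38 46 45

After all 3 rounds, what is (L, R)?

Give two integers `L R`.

Round 1 (k=38): L=155 R=130
Round 2 (k=46): L=130 R=248
Round 3 (k=45): L=248 R=29

Answer: 248 29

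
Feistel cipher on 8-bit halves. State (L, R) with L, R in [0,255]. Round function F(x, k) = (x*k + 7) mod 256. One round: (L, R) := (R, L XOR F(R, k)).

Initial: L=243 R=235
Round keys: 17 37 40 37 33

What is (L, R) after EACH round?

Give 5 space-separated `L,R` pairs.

Round 1 (k=17): L=235 R=81
Round 2 (k=37): L=81 R=87
Round 3 (k=40): L=87 R=206
Round 4 (k=37): L=206 R=154
Round 5 (k=33): L=154 R=47

Answer: 235,81 81,87 87,206 206,154 154,47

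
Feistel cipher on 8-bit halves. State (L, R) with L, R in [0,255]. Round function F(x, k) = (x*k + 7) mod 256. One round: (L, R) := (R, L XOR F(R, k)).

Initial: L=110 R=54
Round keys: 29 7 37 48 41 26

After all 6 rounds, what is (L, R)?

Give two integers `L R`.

Answer: 46 118

Derivation:
Round 1 (k=29): L=54 R=75
Round 2 (k=7): L=75 R=34
Round 3 (k=37): L=34 R=186
Round 4 (k=48): L=186 R=197
Round 5 (k=41): L=197 R=46
Round 6 (k=26): L=46 R=118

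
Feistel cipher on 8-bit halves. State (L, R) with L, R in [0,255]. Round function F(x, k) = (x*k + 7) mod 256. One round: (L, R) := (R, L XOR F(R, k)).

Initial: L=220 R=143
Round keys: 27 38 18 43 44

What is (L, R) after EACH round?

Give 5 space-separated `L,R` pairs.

Answer: 143,192 192,8 8,87 87,172 172,192

Derivation:
Round 1 (k=27): L=143 R=192
Round 2 (k=38): L=192 R=8
Round 3 (k=18): L=8 R=87
Round 4 (k=43): L=87 R=172
Round 5 (k=44): L=172 R=192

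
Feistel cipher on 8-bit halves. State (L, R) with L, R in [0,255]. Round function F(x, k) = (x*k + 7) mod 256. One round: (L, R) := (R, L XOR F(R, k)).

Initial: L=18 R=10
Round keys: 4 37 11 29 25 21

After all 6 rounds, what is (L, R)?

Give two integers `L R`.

Answer: 20 14

Derivation:
Round 1 (k=4): L=10 R=61
Round 2 (k=37): L=61 R=210
Round 3 (k=11): L=210 R=48
Round 4 (k=29): L=48 R=165
Round 5 (k=25): L=165 R=20
Round 6 (k=21): L=20 R=14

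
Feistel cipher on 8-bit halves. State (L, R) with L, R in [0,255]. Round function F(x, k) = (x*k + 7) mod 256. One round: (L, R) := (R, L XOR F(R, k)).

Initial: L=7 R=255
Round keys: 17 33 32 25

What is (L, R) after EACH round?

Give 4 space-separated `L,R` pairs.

Round 1 (k=17): L=255 R=241
Round 2 (k=33): L=241 R=231
Round 3 (k=32): L=231 R=22
Round 4 (k=25): L=22 R=202

Answer: 255,241 241,231 231,22 22,202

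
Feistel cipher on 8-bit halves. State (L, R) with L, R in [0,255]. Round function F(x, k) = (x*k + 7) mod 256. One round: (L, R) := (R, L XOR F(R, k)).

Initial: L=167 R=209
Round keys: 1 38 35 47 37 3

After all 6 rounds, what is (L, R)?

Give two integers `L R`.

Answer: 186 154

Derivation:
Round 1 (k=1): L=209 R=127
Round 2 (k=38): L=127 R=48
Round 3 (k=35): L=48 R=232
Round 4 (k=47): L=232 R=175
Round 5 (k=37): L=175 R=186
Round 6 (k=3): L=186 R=154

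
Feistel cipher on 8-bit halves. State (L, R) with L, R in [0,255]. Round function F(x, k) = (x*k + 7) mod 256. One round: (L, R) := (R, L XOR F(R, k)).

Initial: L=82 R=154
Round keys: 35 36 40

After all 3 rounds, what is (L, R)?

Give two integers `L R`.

Answer: 153 168

Derivation:
Round 1 (k=35): L=154 R=71
Round 2 (k=36): L=71 R=153
Round 3 (k=40): L=153 R=168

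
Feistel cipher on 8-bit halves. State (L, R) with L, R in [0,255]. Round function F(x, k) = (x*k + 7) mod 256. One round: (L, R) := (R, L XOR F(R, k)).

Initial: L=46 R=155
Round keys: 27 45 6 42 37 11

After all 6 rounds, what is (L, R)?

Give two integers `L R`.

Answer: 135 235

Derivation:
Round 1 (k=27): L=155 R=78
Round 2 (k=45): L=78 R=38
Round 3 (k=6): L=38 R=165
Round 4 (k=42): L=165 R=63
Round 5 (k=37): L=63 R=135
Round 6 (k=11): L=135 R=235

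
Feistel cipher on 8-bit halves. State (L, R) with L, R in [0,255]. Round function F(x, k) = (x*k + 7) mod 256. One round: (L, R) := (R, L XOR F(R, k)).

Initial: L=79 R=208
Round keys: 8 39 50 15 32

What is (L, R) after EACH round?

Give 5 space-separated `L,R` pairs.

Round 1 (k=8): L=208 R=200
Round 2 (k=39): L=200 R=175
Round 3 (k=50): L=175 R=253
Round 4 (k=15): L=253 R=117
Round 5 (k=32): L=117 R=90

Answer: 208,200 200,175 175,253 253,117 117,90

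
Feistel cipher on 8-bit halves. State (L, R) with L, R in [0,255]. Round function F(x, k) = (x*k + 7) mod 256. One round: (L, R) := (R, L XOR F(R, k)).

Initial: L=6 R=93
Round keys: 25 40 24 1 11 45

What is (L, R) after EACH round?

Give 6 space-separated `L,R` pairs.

Round 1 (k=25): L=93 R=26
Round 2 (k=40): L=26 R=74
Round 3 (k=24): L=74 R=237
Round 4 (k=1): L=237 R=190
Round 5 (k=11): L=190 R=220
Round 6 (k=45): L=220 R=13

Answer: 93,26 26,74 74,237 237,190 190,220 220,13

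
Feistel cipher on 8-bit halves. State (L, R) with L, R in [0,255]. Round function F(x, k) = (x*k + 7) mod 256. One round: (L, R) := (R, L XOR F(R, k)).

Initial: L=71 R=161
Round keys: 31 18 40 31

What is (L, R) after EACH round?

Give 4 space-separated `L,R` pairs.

Answer: 161,193 193,56 56,6 6,249

Derivation:
Round 1 (k=31): L=161 R=193
Round 2 (k=18): L=193 R=56
Round 3 (k=40): L=56 R=6
Round 4 (k=31): L=6 R=249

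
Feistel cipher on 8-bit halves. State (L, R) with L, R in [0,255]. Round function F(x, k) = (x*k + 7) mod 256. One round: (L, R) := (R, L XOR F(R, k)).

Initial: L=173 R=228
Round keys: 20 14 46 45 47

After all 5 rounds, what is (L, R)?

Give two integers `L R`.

Round 1 (k=20): L=228 R=122
Round 2 (k=14): L=122 R=87
Round 3 (k=46): L=87 R=211
Round 4 (k=45): L=211 R=73
Round 5 (k=47): L=73 R=189

Answer: 73 189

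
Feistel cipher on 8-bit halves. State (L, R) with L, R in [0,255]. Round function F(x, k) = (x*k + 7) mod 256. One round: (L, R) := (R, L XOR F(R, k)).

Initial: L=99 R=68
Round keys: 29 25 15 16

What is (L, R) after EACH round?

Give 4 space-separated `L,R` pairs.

Round 1 (k=29): L=68 R=216
Round 2 (k=25): L=216 R=91
Round 3 (k=15): L=91 R=132
Round 4 (k=16): L=132 R=28

Answer: 68,216 216,91 91,132 132,28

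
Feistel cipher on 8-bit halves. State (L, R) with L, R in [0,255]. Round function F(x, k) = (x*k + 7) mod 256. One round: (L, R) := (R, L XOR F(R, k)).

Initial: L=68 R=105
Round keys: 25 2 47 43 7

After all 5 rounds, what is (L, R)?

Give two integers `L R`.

Round 1 (k=25): L=105 R=12
Round 2 (k=2): L=12 R=118
Round 3 (k=47): L=118 R=189
Round 4 (k=43): L=189 R=176
Round 5 (k=7): L=176 R=106

Answer: 176 106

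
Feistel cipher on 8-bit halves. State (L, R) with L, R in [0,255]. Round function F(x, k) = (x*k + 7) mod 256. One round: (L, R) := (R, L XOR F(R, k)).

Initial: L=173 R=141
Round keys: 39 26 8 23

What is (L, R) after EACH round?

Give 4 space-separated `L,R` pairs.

Answer: 141,47 47,64 64,40 40,223

Derivation:
Round 1 (k=39): L=141 R=47
Round 2 (k=26): L=47 R=64
Round 3 (k=8): L=64 R=40
Round 4 (k=23): L=40 R=223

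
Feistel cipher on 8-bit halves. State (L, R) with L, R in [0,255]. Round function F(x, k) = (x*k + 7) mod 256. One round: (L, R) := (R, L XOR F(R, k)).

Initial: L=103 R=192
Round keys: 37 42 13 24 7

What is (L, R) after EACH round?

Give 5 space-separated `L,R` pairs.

Round 1 (k=37): L=192 R=160
Round 2 (k=42): L=160 R=135
Round 3 (k=13): L=135 R=66
Round 4 (k=24): L=66 R=176
Round 5 (k=7): L=176 R=149

Answer: 192,160 160,135 135,66 66,176 176,149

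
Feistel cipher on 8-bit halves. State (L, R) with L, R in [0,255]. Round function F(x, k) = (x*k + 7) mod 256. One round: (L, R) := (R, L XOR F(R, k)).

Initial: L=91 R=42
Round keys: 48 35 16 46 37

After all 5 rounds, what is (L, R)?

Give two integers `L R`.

Answer: 80 60

Derivation:
Round 1 (k=48): L=42 R=188
Round 2 (k=35): L=188 R=145
Round 3 (k=16): L=145 R=171
Round 4 (k=46): L=171 R=80
Round 5 (k=37): L=80 R=60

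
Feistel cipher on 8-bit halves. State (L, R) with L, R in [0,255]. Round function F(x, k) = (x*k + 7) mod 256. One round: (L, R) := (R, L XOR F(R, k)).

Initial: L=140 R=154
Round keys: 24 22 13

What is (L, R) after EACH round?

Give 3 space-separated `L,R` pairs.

Round 1 (k=24): L=154 R=251
Round 2 (k=22): L=251 R=3
Round 3 (k=13): L=3 R=213

Answer: 154,251 251,3 3,213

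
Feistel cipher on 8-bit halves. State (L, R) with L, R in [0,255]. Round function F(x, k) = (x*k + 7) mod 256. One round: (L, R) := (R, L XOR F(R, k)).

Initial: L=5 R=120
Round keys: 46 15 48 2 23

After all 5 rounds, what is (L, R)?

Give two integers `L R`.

Answer: 60 142

Derivation:
Round 1 (k=46): L=120 R=146
Round 2 (k=15): L=146 R=237
Round 3 (k=48): L=237 R=229
Round 4 (k=2): L=229 R=60
Round 5 (k=23): L=60 R=142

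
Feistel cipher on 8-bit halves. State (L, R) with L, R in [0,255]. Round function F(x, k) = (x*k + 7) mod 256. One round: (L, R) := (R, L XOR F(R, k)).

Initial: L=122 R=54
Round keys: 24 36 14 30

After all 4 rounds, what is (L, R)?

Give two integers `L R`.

Round 1 (k=24): L=54 R=109
Round 2 (k=36): L=109 R=109
Round 3 (k=14): L=109 R=144
Round 4 (k=30): L=144 R=138

Answer: 144 138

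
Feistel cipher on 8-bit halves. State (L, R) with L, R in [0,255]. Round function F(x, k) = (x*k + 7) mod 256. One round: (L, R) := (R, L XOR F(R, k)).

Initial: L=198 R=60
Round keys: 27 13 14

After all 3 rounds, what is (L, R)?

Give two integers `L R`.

Answer: 60 210

Derivation:
Round 1 (k=27): L=60 R=157
Round 2 (k=13): L=157 R=60
Round 3 (k=14): L=60 R=210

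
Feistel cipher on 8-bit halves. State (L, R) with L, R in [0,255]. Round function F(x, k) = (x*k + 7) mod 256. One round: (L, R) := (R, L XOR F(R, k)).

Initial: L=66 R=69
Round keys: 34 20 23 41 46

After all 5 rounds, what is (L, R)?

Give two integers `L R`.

Answer: 63 123

Derivation:
Round 1 (k=34): L=69 R=115
Round 2 (k=20): L=115 R=70
Round 3 (k=23): L=70 R=34
Round 4 (k=41): L=34 R=63
Round 5 (k=46): L=63 R=123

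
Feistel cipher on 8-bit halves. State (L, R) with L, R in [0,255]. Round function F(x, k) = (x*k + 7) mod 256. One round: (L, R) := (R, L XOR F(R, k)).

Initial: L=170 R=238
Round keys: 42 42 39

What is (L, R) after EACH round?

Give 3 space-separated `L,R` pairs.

Answer: 238,185 185,143 143,105

Derivation:
Round 1 (k=42): L=238 R=185
Round 2 (k=42): L=185 R=143
Round 3 (k=39): L=143 R=105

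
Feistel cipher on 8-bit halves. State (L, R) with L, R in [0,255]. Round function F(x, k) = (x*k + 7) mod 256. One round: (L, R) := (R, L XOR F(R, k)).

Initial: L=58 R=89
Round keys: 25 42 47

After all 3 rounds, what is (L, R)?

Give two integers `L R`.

Round 1 (k=25): L=89 R=130
Round 2 (k=42): L=130 R=2
Round 3 (k=47): L=2 R=231

Answer: 2 231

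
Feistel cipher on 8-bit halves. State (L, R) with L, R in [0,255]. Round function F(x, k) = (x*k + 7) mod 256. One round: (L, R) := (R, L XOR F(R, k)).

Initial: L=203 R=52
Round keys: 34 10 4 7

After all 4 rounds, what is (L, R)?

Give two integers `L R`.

Round 1 (k=34): L=52 R=36
Round 2 (k=10): L=36 R=91
Round 3 (k=4): L=91 R=87
Round 4 (k=7): L=87 R=51

Answer: 87 51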